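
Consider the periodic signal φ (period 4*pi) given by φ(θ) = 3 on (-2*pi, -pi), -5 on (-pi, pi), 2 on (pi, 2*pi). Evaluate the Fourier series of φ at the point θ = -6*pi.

θ = -6*pi differs from θ = -2*pi by -1 full period(s), and the series is 4*pi-periodic.
At θ = -2*pi the one-sided limits are φ(-2*pi^-) = 2 and φ(-2*pi^+) = 3.
By Dirichlet's theorem the series converges to their average, [(2) + (3)]/2 = 5/2.

5/2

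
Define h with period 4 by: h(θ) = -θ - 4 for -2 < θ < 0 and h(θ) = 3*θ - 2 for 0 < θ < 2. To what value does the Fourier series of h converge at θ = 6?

θ = 6 differs from θ = 2 by 1 full period(s), and the series is 4-periodic.
At θ = 2 the one-sided limits are h(2^-) = 4 and h(2^+) = -2.
By Dirichlet's theorem the series converges to their average, [(4) + (-2)]/2 = 1.

1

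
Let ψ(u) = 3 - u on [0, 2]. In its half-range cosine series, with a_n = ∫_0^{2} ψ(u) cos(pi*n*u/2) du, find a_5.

a_5 = ∫_0^{2} (3 - u) cos(5*pi*u/2) du.
Integrating by parts (boundary term plus one more integral), an antiderivative of (3 - u) cos(5*pi*u/2) is -2*u*sin(5*pi*u/2)/(5*pi) + 6*sin(5*pi*u/2)/(5*pi) - 4*cos(5*pi*u/2)/(25*pi**2); evaluating from 0 to 2: ∫_{0}^{2} (3 - u) cos(5*pi*u/2) du = (4/(25*pi**2)) - (-4/(25*pi**2)) = 8/(25*pi**2).
Hence a_5 = 8/(25*pi**2).

8/(25*pi**2)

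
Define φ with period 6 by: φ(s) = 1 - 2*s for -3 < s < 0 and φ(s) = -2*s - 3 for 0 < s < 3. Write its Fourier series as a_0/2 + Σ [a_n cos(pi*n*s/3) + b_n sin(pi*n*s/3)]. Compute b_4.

3/pi

b_4 = 1/3 ∫_{-3}^{3} φ(s) sin(4*pi*s/3) ds.
Split the integral at the breakpoints.
Integrating by parts (boundary term plus one more integral), an antiderivative of (1 - 2*s) sin(4*pi*s/3) is 3*s*cos(4*pi*s/3)/(2*pi) - 9*sin(4*pi*s/3)/(8*pi**2) - 3*cos(4*pi*s/3)/(4*pi); evaluating from -3 to 0: ∫_{-3}^{0} (1 - 2*s) sin(4*pi*s/3) ds = (-3/(4*pi)) - (-21/(4*pi)) = 9/(2*pi).
Integrating by parts (boundary term plus one more integral), an antiderivative of (-2*s - 3) sin(4*pi*s/3) is 3*s*cos(4*pi*s/3)/(2*pi) - 9*sin(4*pi*s/3)/(8*pi**2) + 9*cos(4*pi*s/3)/(4*pi); evaluating from 0 to 3: ∫_{0}^{3} (-2*s - 3) sin(4*pi*s/3) ds = (27/(4*pi)) - (9/(4*pi)) = 9/(2*pi).
Summing the pieces and multiplying by (1/3) gives b_4 = 3/pi.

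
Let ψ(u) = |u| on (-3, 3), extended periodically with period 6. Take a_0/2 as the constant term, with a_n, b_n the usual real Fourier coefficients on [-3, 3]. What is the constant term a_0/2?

3/2

a_0 = 1/3 ∫_{-3}^{3} ψ(u) du = 1/3 · (9) = 3.
So the constant term a_0/2 = 3/2.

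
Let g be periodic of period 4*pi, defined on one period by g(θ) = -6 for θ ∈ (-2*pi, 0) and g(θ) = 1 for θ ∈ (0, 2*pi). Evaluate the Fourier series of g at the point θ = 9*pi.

θ = 9*pi differs from θ = pi by 2 full period(s), and the series is 4*pi-periodic.
g is continuous at θ = pi with value 1, so the series converges to 1 there.

1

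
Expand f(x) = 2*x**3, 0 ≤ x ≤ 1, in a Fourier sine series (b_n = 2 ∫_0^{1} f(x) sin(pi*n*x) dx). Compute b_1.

b_1 = 2 ∫_0^{1} (2*x**3) sin(pi*x) dx.
Integrating by parts three times (tabular method), an antiderivative of (2*x**3) sin(pi*x) is -2*x**3*cos(pi*x)/pi + 6*x**2*sin(pi*x)/pi**2 + 12*x*cos(pi*x)/pi**3 - 12*sin(pi*x)/pi**4; evaluating from 0 to 1: ∫_{0}^{1} (2*x**3) sin(pi*x) dx = (-12/pi**3 + 2/pi) - (0) = -12/pi**3 + 2/pi.
Hence b_1 = 2·(-12/pi**3 + 2/pi) = -24/pi**3 + 4/pi.

-24/pi**3 + 4/pi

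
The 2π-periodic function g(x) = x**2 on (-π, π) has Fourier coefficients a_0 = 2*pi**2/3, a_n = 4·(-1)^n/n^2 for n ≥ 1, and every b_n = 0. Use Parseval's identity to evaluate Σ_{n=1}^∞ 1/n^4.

Parseval: a_0^2/2 + Σ a_n^2 = (1/π) ∫_{-π}^{π} g(x)^2 dx = 2*pi**4/5.
Subtract a_0^2/2 = 2*pi**4/9: Σ a_n^2 = 8*pi**4/45.
Since a_n^2 = 16/n^4, Σ 1/n^4 = pi**4/90.

pi**4/90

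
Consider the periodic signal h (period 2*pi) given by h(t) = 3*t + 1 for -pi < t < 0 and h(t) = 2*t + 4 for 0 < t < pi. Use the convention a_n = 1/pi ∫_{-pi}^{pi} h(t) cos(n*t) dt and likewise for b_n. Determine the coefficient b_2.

b_2 = 1/pi ∫_{-pi}^{pi} h(t) sin(2*t) dt.
Split the integral at the breakpoints.
Integrating by parts (boundary term plus one more integral), an antiderivative of (3*t + 1) sin(2*t) is -3*t*cos(2*t)/2 + 3*sin(2*t)/4 - cos(2*t)/2; evaluating from -pi to 0: ∫_{-pi}^{0} (3*t + 1) sin(2*t) dt = (-1/2) - (-1/2 + 3*pi/2) = -3*pi/2.
Integrating by parts (boundary term plus one more integral), an antiderivative of (2*t + 4) sin(2*t) is -t*cos(2*t) + sin(2*t)/2 - 2*cos(2*t); evaluating from 0 to pi: ∫_{0}^{pi} (2*t + 4) sin(2*t) dt = (-pi - 2) - (-2) = -pi.
Summing the pieces and multiplying by (1/pi) gives b_2 = -5/2.

-5/2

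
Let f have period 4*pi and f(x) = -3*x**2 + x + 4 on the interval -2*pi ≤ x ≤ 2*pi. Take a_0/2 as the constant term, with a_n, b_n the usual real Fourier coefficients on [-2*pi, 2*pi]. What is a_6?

-4/3

a_6 = (1/(2*pi)) ∫_{-2*pi}^{2*pi} f(x) cos(3*x) dx.
Integrating by parts twice (tabular method), an antiderivative of (-3*x**2 + x + 4) cos(3*x) is -x**2*sin(3*x) + x*sin(3*x)/3 - 2*x*cos(3*x)/3 + 14*sin(3*x)/9 + cos(3*x)/9; evaluating from -2*pi to 2*pi: ∫_{-2*pi}^{2*pi} (-3*x**2 + x + 4) cos(3*x) dx = (1/9 - 4*pi/3) - (1/9 + 4*pi/3) = -8*pi/3.
Hence a_6 = (1/(2*pi))·(-8*pi/3) = -4/3.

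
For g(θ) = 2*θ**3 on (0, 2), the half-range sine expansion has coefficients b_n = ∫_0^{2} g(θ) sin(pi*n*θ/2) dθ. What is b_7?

b_7 = ∫_0^{2} (2*θ**3) sin(7*pi*θ/2) dθ.
Integrating by parts three times (tabular method), an antiderivative of (2*θ**3) sin(7*pi*θ/2) is -4*θ**3*cos(7*pi*θ/2)/(7*pi) + 24*θ**2*sin(7*pi*θ/2)/(49*pi**2) + 96*θ*cos(7*pi*θ/2)/(343*pi**3) - 192*sin(7*pi*θ/2)/(2401*pi**4); evaluating from 0 to 2: ∫_{0}^{2} (2*θ**3) sin(7*pi*θ/2) dθ = (32*(-6 + 49*pi**2)/(343*pi**3)) - (0) = 32*(-6 + 49*pi**2)/(343*pi**3).
Hence b_7 = 32*(-6 + 49*pi**2)/(343*pi**3).

32*(-6 + 49*pi**2)/(343*pi**3)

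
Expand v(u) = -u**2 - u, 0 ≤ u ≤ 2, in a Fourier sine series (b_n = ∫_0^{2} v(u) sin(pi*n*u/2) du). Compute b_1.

b_1 = ∫_0^{2} (-u**2 - u) sin(pi*u/2) du.
Integrating by parts twice (tabular method), an antiderivative of (-u**2 - u) sin(pi*u/2) is 2*u**2*cos(pi*u/2)/pi - 8*u*sin(pi*u/2)/pi**2 + 2*u*cos(pi*u/2)/pi - 4*sin(pi*u/2)/pi**2 - 16*cos(pi*u/2)/pi**3; evaluating from 0 to 2: ∫_{0}^{2} (-u**2 - u) sin(pi*u/2) du = (-12/pi + 16/pi**3) - (-16/pi**3) = -12/pi + 32/pi**3.
Hence b_1 = -12/pi + 32/pi**3.

-12/pi + 32/pi**3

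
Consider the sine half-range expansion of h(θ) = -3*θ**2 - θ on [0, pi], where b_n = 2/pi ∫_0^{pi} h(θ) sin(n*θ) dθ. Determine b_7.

2*(-147*pi**2 - 49*pi + 12)/(343*pi)

b_7 = 2/pi ∫_0^{pi} (-3*θ**2 - θ) sin(7*θ) dθ.
Integrating by parts twice (tabular method), an antiderivative of (-3*θ**2 - θ) sin(7*θ) is 3*θ**2*cos(7*θ)/7 - 6*θ*sin(7*θ)/49 + θ*cos(7*θ)/7 - sin(7*θ)/49 - 6*cos(7*θ)/343; evaluating from 0 to pi: ∫_{0}^{pi} (-3*θ**2 - θ) sin(7*θ) dθ = (-3*pi**2/7 - pi/7 + 6/343) - (-6/343) = -3*pi**2/7 - pi/7 + 12/343.
Hence b_7 = (2/pi)·(-3*pi**2/7 - pi/7 + 12/343) = 2*(-147*pi**2 - 49*pi + 12)/(343*pi).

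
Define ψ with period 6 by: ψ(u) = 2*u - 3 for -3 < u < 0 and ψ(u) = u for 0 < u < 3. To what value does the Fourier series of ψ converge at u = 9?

-3

u = 9 differs from u = -3 by 2 full period(s), and the series is 6-periodic.
At u = -3 the one-sided limits are ψ(-3^-) = 3 and ψ(-3^+) = -9.
By Dirichlet's theorem the series converges to their average, [(3) + (-9)]/2 = -3.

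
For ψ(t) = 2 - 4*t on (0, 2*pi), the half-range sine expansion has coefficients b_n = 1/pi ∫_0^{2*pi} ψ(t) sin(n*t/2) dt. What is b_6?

b_6 = 1/pi ∫_0^{2*pi} (2 - 4*t) sin(3*t) dt.
Integrating by parts (boundary term plus one more integral), an antiderivative of (2 - 4*t) sin(3*t) is 4*t*cos(3*t)/3 - 4*sin(3*t)/9 - 2*cos(3*t)/3; evaluating from 0 to 2*pi: ∫_{0}^{2*pi} (2 - 4*t) sin(3*t) dt = (-2/3 + 8*pi/3) - (-2/3) = 8*pi/3.
Hence b_6 = (1/pi)·(8*pi/3) = 8/3.

8/3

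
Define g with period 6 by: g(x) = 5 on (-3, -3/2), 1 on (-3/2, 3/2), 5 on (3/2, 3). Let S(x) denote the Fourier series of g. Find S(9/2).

3

x = 9/2 differs from x = -3/2 by 1 full period(s), and the series is 6-periodic.
At x = -3/2 the one-sided limits are g(-3/2^-) = 5 and g(-3/2^+) = 1.
By Dirichlet's theorem the series converges to their average, [(5) + (1)]/2 = 3.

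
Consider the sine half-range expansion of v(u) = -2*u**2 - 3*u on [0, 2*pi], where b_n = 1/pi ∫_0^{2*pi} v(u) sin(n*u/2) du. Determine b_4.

3 + 4*pi

b_4 = 1/pi ∫_0^{2*pi} (-2*u**2 - 3*u) sin(2*u) du.
Integrating by parts twice (tabular method), an antiderivative of (-2*u**2 - 3*u) sin(2*u) is u**2*cos(2*u) - u*sin(2*u) + 3*u*cos(2*u)/2 - 3*sin(2*u)/4 - cos(2*u)/2; evaluating from 0 to 2*pi: ∫_{0}^{2*pi} (-2*u**2 - 3*u) sin(2*u) du = (-1/2 + 3*pi + 4*pi**2) - (-1/2) = pi*(3 + 4*pi).
Hence b_4 = (1/pi)·(pi*(3 + 4*pi)) = 3 + 4*pi.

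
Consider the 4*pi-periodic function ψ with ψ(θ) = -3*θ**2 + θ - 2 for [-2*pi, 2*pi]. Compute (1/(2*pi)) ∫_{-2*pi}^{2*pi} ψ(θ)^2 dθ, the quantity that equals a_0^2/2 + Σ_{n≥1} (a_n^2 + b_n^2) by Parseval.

(1/(2*pi)) ∫_{-2*pi}^{2*pi} ψ(θ)^2 dθ = (1/(2*pi)) · (16*pi*(15 + 65*pi**2 + 108*pi**4)/15) = 8 + 104*pi**2/3 + 288*pi**4/5.

8 + 104*pi**2/3 + 288*pi**4/5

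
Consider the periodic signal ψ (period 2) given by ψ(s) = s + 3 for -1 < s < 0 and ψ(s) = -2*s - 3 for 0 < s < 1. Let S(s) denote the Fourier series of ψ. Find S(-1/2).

5/2

ψ is continuous at s = -1/2 with value 5/2, so the series converges to 5/2 there.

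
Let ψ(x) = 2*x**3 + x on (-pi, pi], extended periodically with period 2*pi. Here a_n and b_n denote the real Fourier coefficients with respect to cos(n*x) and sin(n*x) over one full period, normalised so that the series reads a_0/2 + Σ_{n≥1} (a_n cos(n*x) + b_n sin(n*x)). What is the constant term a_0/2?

a_0 = 1/pi ∫_{-pi}^{pi} ψ(x) dx = 1/pi · (0) = 0.
So the constant term a_0/2 = 0.

0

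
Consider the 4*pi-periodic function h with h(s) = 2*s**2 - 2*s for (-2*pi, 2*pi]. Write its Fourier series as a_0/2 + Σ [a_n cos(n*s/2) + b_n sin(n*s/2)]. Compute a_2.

8

a_2 = (1/(2*pi)) ∫_{-2*pi}^{2*pi} h(s) cos(s) ds.
Integrating by parts twice (tabular method), an antiderivative of (2*s**2 - 2*s) cos(s) is 2*s**2*sin(s) - 2*s*sin(s) + 4*s*cos(s) - 4*sin(s) - 2*cos(s); evaluating from -2*pi to 2*pi: ∫_{-2*pi}^{2*pi} (2*s**2 - 2*s) cos(s) ds = (-2 + 8*pi) - (-8*pi - 2) = 16*pi.
Hence a_2 = (1/(2*pi))·(16*pi) = 8.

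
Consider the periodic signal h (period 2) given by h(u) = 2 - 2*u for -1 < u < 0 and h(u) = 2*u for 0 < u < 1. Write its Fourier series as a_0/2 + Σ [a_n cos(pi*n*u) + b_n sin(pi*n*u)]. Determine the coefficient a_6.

a_6 = ∫_{-1}^{1} h(u) cos(6*pi*u) du.
Split the integral at the breakpoints.
Integrating by parts (boundary term plus one more integral), an antiderivative of (2 - 2*u) cos(6*pi*u) is -u*sin(6*pi*u)/(3*pi) + sin(6*pi*u)/(3*pi) - cos(6*pi*u)/(18*pi**2); evaluating from -1 to 0: ∫_{-1}^{0} (2 - 2*u) cos(6*pi*u) du = (-1/(18*pi**2)) - (-1/(18*pi**2)) = 0.
Integrating by parts (boundary term plus one more integral), an antiderivative of (2*u) cos(6*pi*u) is u*sin(6*pi*u)/(3*pi) + cos(6*pi*u)/(18*pi**2); evaluating from 0 to 1: ∫_{0}^{1} (2*u) cos(6*pi*u) du = (1/(18*pi**2)) - (1/(18*pi**2)) = 0.
Summing the pieces gives a_6 = 0.

0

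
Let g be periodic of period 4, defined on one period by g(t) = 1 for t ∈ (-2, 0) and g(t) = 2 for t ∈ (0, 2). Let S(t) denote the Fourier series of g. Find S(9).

t = 9 differs from t = 1 by 2 full period(s), and the series is 4-periodic.
g is continuous at t = 1 with value 2, so the series converges to 2 there.

2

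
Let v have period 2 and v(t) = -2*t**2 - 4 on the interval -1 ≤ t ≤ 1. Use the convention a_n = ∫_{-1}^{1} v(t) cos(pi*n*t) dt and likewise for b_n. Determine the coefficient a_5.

a_5 = ∫_{-1}^{1} v(t) cos(5*pi*t) dt.
v is even and cos(5*pi*t) is even, so the integrand is even and a_5 = 2 ∫_0^{1} v(t) cos(5*pi*t) dt.
Integrating by parts twice (tabular method), an antiderivative of (-2*t**2 - 4) cos(5*pi*t) is -2*t**2*sin(5*pi*t)/(5*pi) - 4*t*cos(5*pi*t)/(25*pi**2) - 4*sin(5*pi*t)/(5*pi) + 4*sin(5*pi*t)/(125*pi**3); evaluating from 0 to 1: ∫_{0}^{1} (-2*t**2 - 4) cos(5*pi*t) dt = (4/(25*pi**2)) - (0) = 4/(25*pi**2).
Hence a_5 = 2·(4/(25*pi**2)) = 8/(25*pi**2).

8/(25*pi**2)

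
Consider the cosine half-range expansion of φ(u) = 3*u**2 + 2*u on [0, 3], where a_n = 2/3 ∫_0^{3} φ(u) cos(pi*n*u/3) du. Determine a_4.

a_4 = 2/3 ∫_0^{3} (3*u**2 + 2*u) cos(4*pi*u/3) du.
Integrating by parts twice (tabular method), an antiderivative of (3*u**2 + 2*u) cos(4*pi*u/3) is 9*u**2*sin(4*pi*u/3)/(4*pi) + 3*u*sin(4*pi*u/3)/(2*pi) + 27*u*cos(4*pi*u/3)/(8*pi**2) - 81*sin(4*pi*u/3)/(32*pi**3) + 9*cos(4*pi*u/3)/(8*pi**2); evaluating from 0 to 3: ∫_{0}^{3} (3*u**2 + 2*u) cos(4*pi*u/3) du = (45/(4*pi**2)) - (9/(8*pi**2)) = 81/(8*pi**2).
Hence a_4 = (2/3)·(81/(8*pi**2)) = 27/(4*pi**2).

27/(4*pi**2)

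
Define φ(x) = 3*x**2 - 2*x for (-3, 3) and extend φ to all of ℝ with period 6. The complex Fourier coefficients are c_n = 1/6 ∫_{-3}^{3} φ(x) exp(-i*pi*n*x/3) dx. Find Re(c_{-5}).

Since φ is real-valued, Re(c_{-5}) = 1/6 ∫_{-3}^{3} φ(x) cos(-5*pi*x/3) dx = a_{5}/2.
Integrating by parts twice (tabular method), an antiderivative of (3*x**2 - 2*x) cos(-5*pi*x/3) is 9*x**2*sin(5*pi*x/3)/(5*pi) - 6*x*sin(5*pi*x/3)/(5*pi) + 54*x*cos(5*pi*x/3)/(25*pi**2) - 162*sin(5*pi*x/3)/(125*pi**3) - 18*cos(5*pi*x/3)/(25*pi**2); evaluating from -3 to 3: ∫_{-3}^{3} (3*x**2 - 2*x) cos(-5*pi*x/3) dx = (-144/(25*pi**2)) - (36/(5*pi**2)) = -324/(25*pi**2).
Hence Re(c_{-5}) = (1/6)·(-324/(25*pi**2)) = -54/(25*pi**2).

-54/(25*pi**2)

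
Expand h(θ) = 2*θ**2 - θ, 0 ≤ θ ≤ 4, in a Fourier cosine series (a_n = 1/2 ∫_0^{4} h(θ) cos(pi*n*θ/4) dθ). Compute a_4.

8/pi**2

a_4 = 1/2 ∫_0^{4} (2*θ**2 - θ) cos(pi*θ) dθ.
Integrating by parts twice (tabular method), an antiderivative of (2*θ**2 - θ) cos(pi*θ) is 2*θ**2*sin(pi*θ)/pi - θ*sin(pi*θ)/pi + 4*θ*cos(pi*θ)/pi**2 - 4*sin(pi*θ)/pi**3 - cos(pi*θ)/pi**2; evaluating from 0 to 4: ∫_{0}^{4} (2*θ**2 - θ) cos(pi*θ) dθ = (15/pi**2) - (-1/pi**2) = 16/pi**2.
Hence a_4 = (1/2)·(16/pi**2) = 8/pi**2.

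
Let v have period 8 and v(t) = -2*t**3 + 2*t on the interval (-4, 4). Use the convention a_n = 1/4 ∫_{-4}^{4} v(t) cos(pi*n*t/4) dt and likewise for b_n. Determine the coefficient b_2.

-192/pi**3 + 120/pi

b_2 = 1/4 ∫_{-4}^{4} v(t) sin(pi*t/2) dt.
v is odd and sin(pi*t/2) is odd, so the integrand is even and b_2 = 1/2 ∫_0^{4} v(t) sin(pi*t/2) dt.
Integrating by parts three times (tabular method), an antiderivative of (-2*t**3 + 2*t) sin(pi*t/2) is 4*t**3*cos(pi*t/2)/pi - 24*t**2*sin(pi*t/2)/pi**2 - 96*t*cos(pi*t/2)/pi**3 - 4*t*cos(pi*t/2)/pi + 8*sin(pi*t/2)/pi**2 + 192*sin(pi*t/2)/pi**4; evaluating from 0 to 4: ∫_{0}^{4} (-2*t**3 + 2*t) sin(pi*t/2) dt = (-384/pi**3 + 240/pi) - (0) = -384/pi**3 + 240/pi.
Hence b_2 = (1/2)·(-384/pi**3 + 240/pi) = -192/pi**3 + 120/pi.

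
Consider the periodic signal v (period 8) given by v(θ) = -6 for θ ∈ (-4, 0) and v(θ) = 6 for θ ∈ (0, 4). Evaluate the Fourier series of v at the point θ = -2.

v is continuous at θ = -2 with value -6, so the series converges to -6 there.

-6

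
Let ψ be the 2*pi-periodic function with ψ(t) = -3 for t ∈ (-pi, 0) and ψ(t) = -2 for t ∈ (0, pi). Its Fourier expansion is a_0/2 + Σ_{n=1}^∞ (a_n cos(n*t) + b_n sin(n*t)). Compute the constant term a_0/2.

a_0 = 1/pi ∫_{-pi}^{pi} ψ(t) dt = 1/pi · (-5*pi) = -5.
So the constant term a_0/2 = -5/2.

-5/2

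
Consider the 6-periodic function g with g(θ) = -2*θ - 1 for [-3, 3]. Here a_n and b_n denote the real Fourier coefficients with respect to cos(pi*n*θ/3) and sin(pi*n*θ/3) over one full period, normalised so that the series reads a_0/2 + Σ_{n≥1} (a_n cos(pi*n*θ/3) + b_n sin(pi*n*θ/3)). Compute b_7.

-12/(7*pi)

b_7 = 1/3 ∫_{-3}^{3} g(θ) sin(7*pi*θ/3) dθ.
Integrating by parts (boundary term plus one more integral), an antiderivative of (-2*θ - 1) sin(7*pi*θ/3) is 6*θ*cos(7*pi*θ/3)/(7*pi) - 18*sin(7*pi*θ/3)/(49*pi**2) + 3*cos(7*pi*θ/3)/(7*pi); evaluating from -3 to 3: ∫_{-3}^{3} (-2*θ - 1) sin(7*pi*θ/3) dθ = (-3/pi) - (15/(7*pi)) = -36/(7*pi).
Hence b_7 = (1/3)·(-36/(7*pi)) = -12/(7*pi).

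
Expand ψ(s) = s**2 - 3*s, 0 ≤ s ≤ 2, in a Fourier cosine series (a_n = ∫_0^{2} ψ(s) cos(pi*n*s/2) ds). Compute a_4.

pi**(-2)

a_4 = ∫_0^{2} (s**2 - 3*s) cos(2*pi*s) ds.
Integrating by parts twice (tabular method), an antiderivative of (s**2 - 3*s) cos(2*pi*s) is s**2*sin(2*pi*s)/(2*pi) - 3*s*sin(2*pi*s)/(2*pi) + s*cos(2*pi*s)/(2*pi**2) - sin(2*pi*s)/(4*pi**3) - 3*cos(2*pi*s)/(4*pi**2); evaluating from 0 to 2: ∫_{0}^{2} (s**2 - 3*s) cos(2*pi*s) ds = (1/(4*pi**2)) - (-3/(4*pi**2)) = pi**(-2).
Hence a_4 = pi**(-2).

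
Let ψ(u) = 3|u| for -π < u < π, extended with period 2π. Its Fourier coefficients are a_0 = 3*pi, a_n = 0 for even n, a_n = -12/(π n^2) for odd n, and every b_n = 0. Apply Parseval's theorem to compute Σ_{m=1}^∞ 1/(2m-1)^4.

pi**4/96

Parseval: a_0^2/2 + Σ a_n^2 = (1/π) ∫_{-π}^{π} ψ(u)^2 du = 6*pi**2.
Subtract a_0^2/2 = 9*pi**2/2: Σ a_n^2 = 3*pi**2/2.
Only odd n contribute, with a_n^2 = 144/(π^2 n^4), so Σ_{m≥1} 1/(2m-1)^4 = π^2·(3*pi**2/2)/144 = pi**4/96.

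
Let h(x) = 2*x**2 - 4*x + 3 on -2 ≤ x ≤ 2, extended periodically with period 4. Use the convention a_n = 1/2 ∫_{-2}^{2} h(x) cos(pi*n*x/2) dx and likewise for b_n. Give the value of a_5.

a_5 = 1/2 ∫_{-2}^{2} h(x) cos(5*pi*x/2) dx.
Integrating by parts twice (tabular method), an antiderivative of (2*x**2 - 4*x + 3) cos(5*pi*x/2) is 4*x**2*sin(5*pi*x/2)/(5*pi) - 8*x*sin(5*pi*x/2)/(5*pi) + 16*x*cos(5*pi*x/2)/(25*pi**2) - 32*sin(5*pi*x/2)/(125*pi**3) + 6*sin(5*pi*x/2)/(5*pi) - 16*cos(5*pi*x/2)/(25*pi**2); evaluating from -2 to 2: ∫_{-2}^{2} (2*x**2 - 4*x + 3) cos(5*pi*x/2) dx = (-16/(25*pi**2)) - (48/(25*pi**2)) = -64/(25*pi**2).
Hence a_5 = (1/2)·(-64/(25*pi**2)) = -32/(25*pi**2).

-32/(25*pi**2)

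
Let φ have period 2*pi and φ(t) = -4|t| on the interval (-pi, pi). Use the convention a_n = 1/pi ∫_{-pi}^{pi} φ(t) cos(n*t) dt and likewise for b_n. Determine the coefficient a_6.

0

a_6 = 1/pi ∫_{-pi}^{pi} φ(t) cos(6*t) dt.
φ is even and cos(6*t) is even, so the integrand is even and a_6 = 2/pi ∫_0^{pi} φ(t) cos(6*t) dt.
Integrating by parts (boundary term plus one more integral), an antiderivative of (-4*t) cos(6*t) is -2*t*sin(6*t)/3 - cos(6*t)/9; evaluating from 0 to pi: ∫_{0}^{pi} (-4*t) cos(6*t) dt = (-1/9) - (-1/9) = 0.
Hence a_6 = (2/pi)·(0) = 0.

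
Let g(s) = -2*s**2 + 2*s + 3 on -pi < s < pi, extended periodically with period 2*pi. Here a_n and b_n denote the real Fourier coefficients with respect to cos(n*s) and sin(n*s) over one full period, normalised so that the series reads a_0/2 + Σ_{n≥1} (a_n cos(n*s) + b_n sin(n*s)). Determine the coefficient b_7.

4/7

b_7 = 1/pi ∫_{-pi}^{pi} g(s) sin(7*s) ds.
Integrating by parts twice (tabular method), an antiderivative of (-2*s**2 + 2*s + 3) sin(7*s) is 2*s**2*cos(7*s)/7 - 4*s*sin(7*s)/49 - 2*s*cos(7*s)/7 + 2*sin(7*s)/49 - 151*cos(7*s)/343; evaluating from -pi to pi: ∫_{-pi}^{pi} (-2*s**2 + 2*s + 3) sin(7*s) ds = (-2*pi**2/7 + 151/343 + 2*pi/7) - (-2*pi**2/7 - 2*pi/7 + 151/343) = 4*pi/7.
Hence b_7 = (1/pi)·(4*pi/7) = 4/7.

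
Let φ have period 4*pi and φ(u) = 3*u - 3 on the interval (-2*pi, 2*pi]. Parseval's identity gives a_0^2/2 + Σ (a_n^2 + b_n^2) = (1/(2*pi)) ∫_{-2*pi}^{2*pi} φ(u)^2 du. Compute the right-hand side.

18 + 24*pi**2

(1/(2*pi)) ∫_{-2*pi}^{2*pi} φ(u)^2 du = (1/(2*pi)) · (36*pi + 48*pi**3) = 18 + 24*pi**2.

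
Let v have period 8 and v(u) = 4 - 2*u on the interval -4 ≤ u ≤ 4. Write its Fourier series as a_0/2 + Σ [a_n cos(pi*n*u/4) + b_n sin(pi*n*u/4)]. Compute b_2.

8/pi

b_2 = 1/4 ∫_{-4}^{4} v(u) sin(pi*u/2) du.
Integrating by parts (boundary term plus one more integral), an antiderivative of (4 - 2*u) sin(pi*u/2) is 4*u*cos(pi*u/2)/pi - 8*sin(pi*u/2)/pi**2 - 8*cos(pi*u/2)/pi; evaluating from -4 to 4: ∫_{-4}^{4} (4 - 2*u) sin(pi*u/2) du = (8/pi) - (-24/pi) = 32/pi.
Hence b_2 = (1/4)·(32/pi) = 8/pi.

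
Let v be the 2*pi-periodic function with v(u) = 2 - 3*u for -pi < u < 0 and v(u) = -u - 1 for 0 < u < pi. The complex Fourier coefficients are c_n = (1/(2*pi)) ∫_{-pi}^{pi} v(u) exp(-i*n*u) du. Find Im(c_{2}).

Since v is real-valued, Im(c_{2}) = -(1/(2*pi)) ∫_{-pi}^{pi} v(u) sin(2*u) du = -b_{2}/2.
Split the integral at the breakpoints.
Integrating by parts (boundary term plus one more integral), an antiderivative of (2 - 3*u) sin(2*u) is 3*u*cos(2*u)/2 - 3*sin(2*u)/4 - cos(2*u); evaluating from -pi to 0: ∫_{-pi}^{0} (2 - 3*u) sin(2*u) du = (-1) - (-3*pi/2 - 1) = 3*pi/2.
Integrating by parts (boundary term plus one more integral), an antiderivative of (-u - 1) sin(2*u) is u*cos(2*u)/2 - sin(2*u)/4 + cos(2*u)/2; evaluating from 0 to pi: ∫_{0}^{pi} (-u - 1) sin(2*u) du = (1/2 + pi/2) - (1/2) = pi/2.
So ∫_{-pi}^{pi} v(u) sin(2*u) du = 2*pi.
Hence Im(c_{2}) = (-1/(2*pi))·(2*pi) = -1.

-1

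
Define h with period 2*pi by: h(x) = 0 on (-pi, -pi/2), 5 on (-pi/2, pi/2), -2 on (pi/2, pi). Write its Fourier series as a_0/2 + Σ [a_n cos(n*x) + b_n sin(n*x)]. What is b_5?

b_5 = 1/pi ∫_{-pi}^{pi} h(x) sin(5*x) dx.
Split the integral at the breakpoints.
∫_{-pi}^{-pi/2} (0) sin(5*x) dx = 0.
Directly, an antiderivative of (5) sin(5*x) is -cos(5*x); evaluating from -pi/2 to pi/2: ∫_{-pi/2}^{pi/2} (5) sin(5*x) dx = (0) - (0) = 0.
Directly, an antiderivative of (-2) sin(5*x) is 2*cos(5*x)/5; evaluating from pi/2 to pi: ∫_{pi/2}^{pi} (-2) sin(5*x) dx = (-2/5) - (0) = -2/5.
Summing the pieces and multiplying by (1/pi) gives b_5 = -2/(5*pi).

-2/(5*pi)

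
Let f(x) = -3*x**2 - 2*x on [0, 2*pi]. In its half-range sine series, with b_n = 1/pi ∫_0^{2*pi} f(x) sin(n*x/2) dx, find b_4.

2 + 6*pi

b_4 = 1/pi ∫_0^{2*pi} (-3*x**2 - 2*x) sin(2*x) dx.
Integrating by parts twice (tabular method), an antiderivative of (-3*x**2 - 2*x) sin(2*x) is 3*x**2*cos(2*x)/2 - 3*x*sin(2*x)/2 + x*cos(2*x) - sin(2*x)/2 - 3*cos(2*x)/4; evaluating from 0 to 2*pi: ∫_{0}^{2*pi} (-3*x**2 - 2*x) sin(2*x) dx = (-3/4 + 2*pi + 6*pi**2) - (-3/4) = 2*pi*(1 + 3*pi).
Hence b_4 = (1/pi)·(2*pi*(1 + 3*pi)) = 2 + 6*pi.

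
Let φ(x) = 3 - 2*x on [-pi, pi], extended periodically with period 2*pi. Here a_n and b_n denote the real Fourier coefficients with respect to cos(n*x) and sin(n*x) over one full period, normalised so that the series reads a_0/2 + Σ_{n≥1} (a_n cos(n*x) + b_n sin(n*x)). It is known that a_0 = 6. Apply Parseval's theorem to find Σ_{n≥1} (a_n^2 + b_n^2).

8*pi**2/3

Parseval: a_0^2/2 + Σ_{n≥1} (a_n^2+b_n^2) = 1/pi ∫_{-pi}^{pi} φ(x)^2 dx = 18 + 8*pi**2/3.
Subtract a_0^2/2 = 18: Σ (a_n^2+b_n^2) = 8*pi**2/3.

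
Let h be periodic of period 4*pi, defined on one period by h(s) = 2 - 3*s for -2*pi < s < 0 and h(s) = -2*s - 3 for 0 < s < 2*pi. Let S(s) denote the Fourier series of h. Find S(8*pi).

-1/2

s = 8*pi differs from s = 0 by 2 full period(s), and the series is 4*pi-periodic.
At s = 0 the one-sided limits are h(0^-) = 2 and h(0^+) = -3.
By Dirichlet's theorem the series converges to their average, [(2) + (-3)]/2 = -1/2.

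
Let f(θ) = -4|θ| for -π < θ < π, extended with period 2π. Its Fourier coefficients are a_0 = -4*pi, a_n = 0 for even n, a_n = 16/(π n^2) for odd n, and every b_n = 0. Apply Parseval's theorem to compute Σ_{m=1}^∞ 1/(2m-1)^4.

pi**4/96

Parseval: a_0^2/2 + Σ a_n^2 = (1/π) ∫_{-π}^{π} f(θ)^2 dθ = 32*pi**2/3.
Subtract a_0^2/2 = 8*pi**2: Σ a_n^2 = 8*pi**2/3.
Only odd n contribute, with a_n^2 = 256/(π^2 n^4), so Σ_{m≥1} 1/(2m-1)^4 = π^2·(8*pi**2/3)/256 = pi**4/96.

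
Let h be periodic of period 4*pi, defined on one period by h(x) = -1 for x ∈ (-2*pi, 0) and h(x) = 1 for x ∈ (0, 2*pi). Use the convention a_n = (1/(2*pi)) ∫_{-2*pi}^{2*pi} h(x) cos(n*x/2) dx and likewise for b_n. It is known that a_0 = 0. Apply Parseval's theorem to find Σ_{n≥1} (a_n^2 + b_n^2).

2

Parseval: a_0^2/2 + Σ_{n≥1} (a_n^2+b_n^2) = (1/(2*pi)) ∫_{-2*pi}^{2*pi} h(x)^2 dx = 2.
Subtract a_0^2/2 = 0: Σ (a_n^2+b_n^2) = 2.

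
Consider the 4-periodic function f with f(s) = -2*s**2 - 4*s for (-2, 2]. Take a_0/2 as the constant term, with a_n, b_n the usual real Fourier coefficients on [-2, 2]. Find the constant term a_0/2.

a_0 = 1/2 ∫_{-2}^{2} f(s) ds = 1/2 · (-32/3) = -16/3.
So the constant term a_0/2 = -8/3.

-8/3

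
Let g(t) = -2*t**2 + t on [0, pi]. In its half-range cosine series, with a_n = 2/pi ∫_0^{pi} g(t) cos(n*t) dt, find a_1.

a_1 = 2/pi ∫_0^{pi} (-2*t**2 + t) cos(t) dt.
Integrating by parts twice (tabular method), an antiderivative of (-2*t**2 + t) cos(t) is -2*t**2*sin(t) + t*sin(t) - 4*t*cos(t) + 4*sin(t) + cos(t); evaluating from 0 to pi: ∫_{0}^{pi} (-2*t**2 + t) cos(t) dt = (-1 + 4*pi) - (1) = -2 + 4*pi.
Hence a_1 = (2/pi)·(-2 + 4*pi) = 8 - 4/pi.

8 - 4/pi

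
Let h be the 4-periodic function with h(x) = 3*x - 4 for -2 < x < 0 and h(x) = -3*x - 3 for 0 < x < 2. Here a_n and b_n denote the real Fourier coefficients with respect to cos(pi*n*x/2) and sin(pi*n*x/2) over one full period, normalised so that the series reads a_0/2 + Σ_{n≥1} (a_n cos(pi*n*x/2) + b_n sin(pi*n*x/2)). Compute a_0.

-13

a_0 = 1/2 ∫_{-2}^{2} h(x) dx = 1/2 · (-26) = -13.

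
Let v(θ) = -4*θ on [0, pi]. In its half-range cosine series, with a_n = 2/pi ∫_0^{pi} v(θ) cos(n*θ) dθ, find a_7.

a_7 = 2/pi ∫_0^{pi} (-4*θ) cos(7*θ) dθ.
Integrating by parts (boundary term plus one more integral), an antiderivative of (-4*θ) cos(7*θ) is -4*θ*sin(7*θ)/7 - 4*cos(7*θ)/49; evaluating from 0 to pi: ∫_{0}^{pi} (-4*θ) cos(7*θ) dθ = (4/49) - (-4/49) = 8/49.
Hence a_7 = (2/pi)·(8/49) = 16/(49*pi).

16/(49*pi)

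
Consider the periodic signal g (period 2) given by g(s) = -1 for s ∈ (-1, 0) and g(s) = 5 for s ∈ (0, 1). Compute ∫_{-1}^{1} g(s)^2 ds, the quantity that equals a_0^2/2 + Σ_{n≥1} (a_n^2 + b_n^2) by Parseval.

∫_{-1}^{1} g(s)^2 ds = 26.

26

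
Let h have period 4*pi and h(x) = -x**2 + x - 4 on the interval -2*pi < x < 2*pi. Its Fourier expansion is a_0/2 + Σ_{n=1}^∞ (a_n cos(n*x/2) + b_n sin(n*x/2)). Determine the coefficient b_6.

-2/3

b_6 = (1/(2*pi)) ∫_{-2*pi}^{2*pi} h(x) sin(3*x) dx.
Integrating by parts twice (tabular method), an antiderivative of (-x**2 + x - 4) sin(3*x) is x**2*cos(3*x)/3 - 2*x*sin(3*x)/9 - x*cos(3*x)/3 + sin(3*x)/9 + 34*cos(3*x)/27; evaluating from -2*pi to 2*pi: ∫_{-2*pi}^{2*pi} (-x**2 + x - 4) sin(3*x) dx = (-2*pi/3 + 34/27 + 4*pi**2/3) - (34/27 + 2*pi/3 + 4*pi**2/3) = -4*pi/3.
Hence b_6 = (1/(2*pi))·(-4*pi/3) = -2/3.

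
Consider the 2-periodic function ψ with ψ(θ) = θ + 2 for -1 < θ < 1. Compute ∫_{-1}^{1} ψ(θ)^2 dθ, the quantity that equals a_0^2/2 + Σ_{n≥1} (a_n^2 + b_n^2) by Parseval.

∫_{-1}^{1} ψ(θ)^2 dθ = 26/3.

26/3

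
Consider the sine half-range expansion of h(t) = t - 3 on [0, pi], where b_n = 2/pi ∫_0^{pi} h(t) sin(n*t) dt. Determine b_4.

-1/2

b_4 = 2/pi ∫_0^{pi} (t - 3) sin(4*t) dt.
Integrating by parts (boundary term plus one more integral), an antiderivative of (t - 3) sin(4*t) is -t*cos(4*t)/4 + sin(4*t)/16 + 3*cos(4*t)/4; evaluating from 0 to pi: ∫_{0}^{pi} (t - 3) sin(4*t) dt = (3/4 - pi/4) - (3/4) = -pi/4.
Hence b_4 = (2/pi)·(-pi/4) = -1/2.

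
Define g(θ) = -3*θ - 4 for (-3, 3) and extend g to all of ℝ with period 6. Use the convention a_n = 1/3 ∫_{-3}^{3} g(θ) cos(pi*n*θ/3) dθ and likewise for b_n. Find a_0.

-8

a_0 = 1/3 ∫_{-3}^{3} g(θ) dθ = 1/3 · (-24) = -8.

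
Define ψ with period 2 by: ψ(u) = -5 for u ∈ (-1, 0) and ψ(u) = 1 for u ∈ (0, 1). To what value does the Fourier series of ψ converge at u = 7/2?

-5

u = 7/2 differs from u = -1/2 by 2 full period(s), and the series is 2-periodic.
ψ is continuous at u = -1/2 with value -5, so the series converges to -5 there.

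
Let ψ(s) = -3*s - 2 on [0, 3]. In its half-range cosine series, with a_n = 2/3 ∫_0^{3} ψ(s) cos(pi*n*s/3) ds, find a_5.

36/(25*pi**2)

a_5 = 2/3 ∫_0^{3} (-3*s - 2) cos(5*pi*s/3) ds.
Integrating by parts (boundary term plus one more integral), an antiderivative of (-3*s - 2) cos(5*pi*s/3) is -9*s*sin(5*pi*s/3)/(5*pi) - 6*sin(5*pi*s/3)/(5*pi) - 27*cos(5*pi*s/3)/(25*pi**2); evaluating from 0 to 3: ∫_{0}^{3} (-3*s - 2) cos(5*pi*s/3) ds = (27/(25*pi**2)) - (-27/(25*pi**2)) = 54/(25*pi**2).
Hence a_5 = (2/3)·(54/(25*pi**2)) = 36/(25*pi**2).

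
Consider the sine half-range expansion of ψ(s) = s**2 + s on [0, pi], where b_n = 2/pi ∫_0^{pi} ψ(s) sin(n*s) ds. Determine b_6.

-pi/3 - 1/3

b_6 = 2/pi ∫_0^{pi} (s**2 + s) sin(6*s) ds.
Integrating by parts twice (tabular method), an antiderivative of (s**2 + s) sin(6*s) is -s**2*cos(6*s)/6 + s*sin(6*s)/18 - s*cos(6*s)/6 + sin(6*s)/36 + cos(6*s)/108; evaluating from 0 to pi: ∫_{0}^{pi} (s**2 + s) sin(6*s) ds = (-pi**2/6 - pi/6 + 1/108) - (1/108) = -pi*(1 + pi)/6.
Hence b_6 = (2/pi)·(-pi*(1 + pi)/6) = -pi/3 - 1/3.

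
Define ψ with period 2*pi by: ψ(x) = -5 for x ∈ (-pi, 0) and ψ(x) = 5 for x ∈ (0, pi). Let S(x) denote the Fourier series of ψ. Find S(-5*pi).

x = -5*pi differs from x = -pi by -2 full period(s), and the series is 2*pi-periodic.
At x = -pi the one-sided limits are ψ(-pi^-) = 5 and ψ(-pi^+) = -5.
By Dirichlet's theorem the series converges to their average, [(5) + (-5)]/2 = 0.

0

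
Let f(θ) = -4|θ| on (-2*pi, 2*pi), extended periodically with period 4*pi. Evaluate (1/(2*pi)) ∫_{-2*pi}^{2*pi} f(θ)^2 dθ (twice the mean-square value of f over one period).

(1/(2*pi)) ∫_{-2*pi}^{2*pi} f(θ)^2 dθ = (1/(2*pi)) · (256*pi**3/3) = 128*pi**2/3.

128*pi**2/3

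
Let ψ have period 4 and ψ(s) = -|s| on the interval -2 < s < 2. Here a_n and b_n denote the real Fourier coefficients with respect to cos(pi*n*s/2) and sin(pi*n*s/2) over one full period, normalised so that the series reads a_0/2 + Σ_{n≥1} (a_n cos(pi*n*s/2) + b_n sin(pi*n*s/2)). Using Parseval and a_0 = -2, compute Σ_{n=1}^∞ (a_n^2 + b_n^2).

Parseval: a_0^2/2 + Σ_{n≥1} (a_n^2+b_n^2) = 1/2 ∫_{-2}^{2} ψ(s)^2 ds = 8/3.
Subtract a_0^2/2 = 2: Σ (a_n^2+b_n^2) = 2/3.

2/3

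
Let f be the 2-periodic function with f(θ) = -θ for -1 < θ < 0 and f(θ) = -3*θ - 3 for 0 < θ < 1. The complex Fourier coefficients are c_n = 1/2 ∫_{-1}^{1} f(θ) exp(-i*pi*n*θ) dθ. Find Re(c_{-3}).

2/(9*pi**2)

Since f is real-valued, Re(c_{-3}) = 1/2 ∫_{-1}^{1} f(θ) cos(-3*pi*θ) dθ = a_{3}/2.
Split the integral at the breakpoints.
Integrating by parts (boundary term plus one more integral), an antiderivative of (-θ) cos(-3*pi*θ) is -θ*sin(3*pi*θ)/(3*pi) - cos(3*pi*θ)/(9*pi**2); evaluating from -1 to 0: ∫_{-1}^{0} (-θ) cos(-3*pi*θ) dθ = (-1/(9*pi**2)) - (1/(9*pi**2)) = -2/(9*pi**2).
Integrating by parts (boundary term plus one more integral), an antiderivative of (-3*θ - 3) cos(-3*pi*θ) is -θ*sin(3*pi*θ)/pi - sin(3*pi*θ)/pi - cos(3*pi*θ)/(3*pi**2); evaluating from 0 to 1: ∫_{0}^{1} (-3*θ - 3) cos(-3*pi*θ) dθ = (1/(3*pi**2)) - (-1/(3*pi**2)) = 2/(3*pi**2).
So ∫_{-1}^{1} f(θ) cos(-3*pi*θ) dθ = 4/(9*pi**2).
Hence Re(c_{-3}) = (1/2)·(4/(9*pi**2)) = 2/(9*pi**2).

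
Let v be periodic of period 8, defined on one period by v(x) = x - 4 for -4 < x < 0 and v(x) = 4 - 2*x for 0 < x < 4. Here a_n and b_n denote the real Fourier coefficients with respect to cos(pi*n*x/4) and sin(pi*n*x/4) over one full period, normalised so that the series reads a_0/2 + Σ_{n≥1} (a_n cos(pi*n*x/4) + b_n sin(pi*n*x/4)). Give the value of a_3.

8/(3*pi**2)

a_3 = 1/4 ∫_{-4}^{4} v(x) cos(3*pi*x/4) dx.
Split the integral at the breakpoints.
Integrating by parts (boundary term plus one more integral), an antiderivative of (x - 4) cos(3*pi*x/4) is 4*x*sin(3*pi*x/4)/(3*pi) - 16*sin(3*pi*x/4)/(3*pi) + 16*cos(3*pi*x/4)/(9*pi**2); evaluating from -4 to 0: ∫_{-4}^{0} (x - 4) cos(3*pi*x/4) dx = (16/(9*pi**2)) - (-16/(9*pi**2)) = 32/(9*pi**2).
Integrating by parts (boundary term plus one more integral), an antiderivative of (4 - 2*x) cos(3*pi*x/4) is -8*x*sin(3*pi*x/4)/(3*pi) + 16*sin(3*pi*x/4)/(3*pi) - 32*cos(3*pi*x/4)/(9*pi**2); evaluating from 0 to 4: ∫_{0}^{4} (4 - 2*x) cos(3*pi*x/4) dx = (32/(9*pi**2)) - (-32/(9*pi**2)) = 64/(9*pi**2).
Summing the pieces and multiplying by (1/4) gives a_3 = 8/(3*pi**2).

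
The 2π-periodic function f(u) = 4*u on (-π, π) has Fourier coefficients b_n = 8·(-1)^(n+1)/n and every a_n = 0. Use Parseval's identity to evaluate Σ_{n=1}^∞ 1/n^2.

pi**2/6

Parseval: Σ b_n^2 = (1/π) ∫_{-π}^{π} f(u)^2 du = 32*pi**2/3.
Σ b_n^2 = Σ 64/n^2, so Σ 1/n^2 = (32*pi**2/3)/64 = pi**2/6.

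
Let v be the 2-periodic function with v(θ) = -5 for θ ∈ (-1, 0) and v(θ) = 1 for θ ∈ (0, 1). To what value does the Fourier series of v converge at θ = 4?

-2

θ = 4 differs from θ = 0 by 2 full period(s), and the series is 2-periodic.
At θ = 0 the one-sided limits are v(0^-) = -5 and v(0^+) = 1.
By Dirichlet's theorem the series converges to their average, [(-5) + (1)]/2 = -2.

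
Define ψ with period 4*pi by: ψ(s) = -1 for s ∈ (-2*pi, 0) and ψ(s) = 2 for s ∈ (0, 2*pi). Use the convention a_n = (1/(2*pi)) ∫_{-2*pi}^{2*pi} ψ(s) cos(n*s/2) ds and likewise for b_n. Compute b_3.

2/pi

b_3 = (1/(2*pi)) ∫_{-2*pi}^{2*pi} ψ(s) sin(3*s/2) ds.
Split the integral at the breakpoints.
Directly, an antiderivative of (-1) sin(3*s/2) is 2*cos(3*s/2)/3; evaluating from -2*pi to 0: ∫_{-2*pi}^{0} (-1) sin(3*s/2) ds = (2/3) - (-2/3) = 4/3.
Directly, an antiderivative of (2) sin(3*s/2) is -4*cos(3*s/2)/3; evaluating from 0 to 2*pi: ∫_{0}^{2*pi} (2) sin(3*s/2) ds = (4/3) - (-4/3) = 8/3.
Summing the pieces and multiplying by (1/(2*pi)) gives b_3 = 2/pi.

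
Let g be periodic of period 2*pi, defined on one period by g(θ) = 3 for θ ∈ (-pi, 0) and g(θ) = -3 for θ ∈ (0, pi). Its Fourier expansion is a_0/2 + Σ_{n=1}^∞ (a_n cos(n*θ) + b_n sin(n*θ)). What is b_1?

-12/pi

b_1 = 1/pi ∫_{-pi}^{pi} g(θ) sin(θ) dθ.
g is odd and sin(θ) is odd, so the integrand is even and b_1 = 2/pi ∫_0^{pi} g(θ) sin(θ) dθ.
Directly, an antiderivative of (-3) sin(θ) is 3*cos(θ); evaluating from 0 to pi: ∫_{0}^{pi} (-3) sin(θ) dθ = (-3) - (3) = -6.
Hence b_1 = (2/pi)·(-6) = -12/pi.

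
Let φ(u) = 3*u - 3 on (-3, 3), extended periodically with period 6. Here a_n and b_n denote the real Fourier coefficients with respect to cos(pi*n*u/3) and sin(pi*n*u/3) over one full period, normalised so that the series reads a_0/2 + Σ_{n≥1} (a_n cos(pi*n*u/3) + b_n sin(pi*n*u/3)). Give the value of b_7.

b_7 = 1/3 ∫_{-3}^{3} φ(u) sin(7*pi*u/3) du.
Integrating by parts (boundary term plus one more integral), an antiderivative of (3*u - 3) sin(7*pi*u/3) is -9*u*cos(7*pi*u/3)/(7*pi) + 27*sin(7*pi*u/3)/(49*pi**2) + 9*cos(7*pi*u/3)/(7*pi); evaluating from -3 to 3: ∫_{-3}^{3} (3*u - 3) sin(7*pi*u/3) du = (18/(7*pi)) - (-36/(7*pi)) = 54/(7*pi).
Hence b_7 = (1/3)·(54/(7*pi)) = 18/(7*pi).

18/(7*pi)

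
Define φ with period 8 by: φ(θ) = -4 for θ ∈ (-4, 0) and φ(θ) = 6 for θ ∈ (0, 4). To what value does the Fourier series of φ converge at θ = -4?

At θ = -4 the one-sided limits are φ(-4^-) = 6 and φ(-4^+) = -4.
By Dirichlet's theorem the series converges to their average, [(6) + (-4)]/2 = 1.

1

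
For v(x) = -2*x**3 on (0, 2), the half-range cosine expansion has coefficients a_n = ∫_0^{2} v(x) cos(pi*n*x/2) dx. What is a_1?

96*(-4 + pi**2)/pi**4

a_1 = ∫_0^{2} (-2*x**3) cos(pi*x/2) dx.
Integrating by parts three times (tabular method), an antiderivative of (-2*x**3) cos(pi*x/2) is -4*x**3*sin(pi*x/2)/pi - 24*x**2*cos(pi*x/2)/pi**2 + 96*x*sin(pi*x/2)/pi**3 + 192*cos(pi*x/2)/pi**4; evaluating from 0 to 2: ∫_{0}^{2} (-2*x**3) cos(pi*x/2) dx = (96*(-2 + pi**2)/pi**4) - (192/pi**4) = 96*(-4 + pi**2)/pi**4.
Hence a_1 = 96*(-4 + pi**2)/pi**4.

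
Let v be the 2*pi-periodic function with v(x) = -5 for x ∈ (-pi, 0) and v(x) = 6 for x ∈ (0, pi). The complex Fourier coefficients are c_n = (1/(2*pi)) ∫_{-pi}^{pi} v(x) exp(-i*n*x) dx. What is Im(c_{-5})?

Since v is real-valued, Im(c_{-5}) = -(1/(2*pi)) ∫_{-pi}^{pi} v(x) sin(-5*x) dx = b_{5}/2.
Split the integral at the breakpoints.
Directly, an antiderivative of (-5) sin(-5*x) is -cos(5*x); evaluating from -pi to 0: ∫_{-pi}^{0} (-5) sin(-5*x) dx = (-1) - (1) = -2.
Directly, an antiderivative of (6) sin(-5*x) is 6*cos(5*x)/5; evaluating from 0 to pi: ∫_{0}^{pi} (6) sin(-5*x) dx = (-6/5) - (6/5) = -12/5.
So ∫_{-pi}^{pi} v(x) sin(-5*x) dx = -22/5.
Hence Im(c_{-5}) = (-1/(2*pi))·(-22/5) = 11/(5*pi).

11/(5*pi)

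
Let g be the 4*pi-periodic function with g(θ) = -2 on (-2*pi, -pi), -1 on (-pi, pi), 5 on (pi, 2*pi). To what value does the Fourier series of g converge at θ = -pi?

-3/2

At θ = -pi the one-sided limits are g(-pi^-) = -2 and g(-pi^+) = -1.
By Dirichlet's theorem the series converges to their average, [(-2) + (-1)]/2 = -3/2.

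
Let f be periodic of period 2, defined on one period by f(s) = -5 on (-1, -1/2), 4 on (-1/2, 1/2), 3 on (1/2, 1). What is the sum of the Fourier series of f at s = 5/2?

s = 5/2 differs from s = 1/2 by 1 full period(s), and the series is 2-periodic.
At s = 1/2 the one-sided limits are f(1/2^-) = 4 and f(1/2^+) = 3.
By Dirichlet's theorem the series converges to their average, [(4) + (3)]/2 = 7/2.

7/2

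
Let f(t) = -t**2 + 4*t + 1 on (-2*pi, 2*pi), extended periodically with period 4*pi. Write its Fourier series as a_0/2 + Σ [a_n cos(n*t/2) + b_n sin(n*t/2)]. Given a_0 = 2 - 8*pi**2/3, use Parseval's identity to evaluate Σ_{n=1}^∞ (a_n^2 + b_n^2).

Parseval: a_0^2/2 + Σ_{n≥1} (a_n^2+b_n^2) = (1/(2*pi)) ∫_{-2*pi}^{2*pi} f(t)^2 dt = 2 + 112*pi**2/3 + 32*pi**4/5.
Subtract a_0^2/2 = 2*(3 - 4*pi**2)**2/9: Σ (a_n^2+b_n^2) = 128*pi**2*(pi**2 + 15)/45.

128*pi**2*(pi**2 + 15)/45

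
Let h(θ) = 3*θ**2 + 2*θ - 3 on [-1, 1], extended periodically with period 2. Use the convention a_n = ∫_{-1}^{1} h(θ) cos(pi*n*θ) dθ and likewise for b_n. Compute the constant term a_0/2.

-2

a_0 = ∫_{-1}^{1} h(θ) dθ = -4.
So the constant term a_0/2 = -2.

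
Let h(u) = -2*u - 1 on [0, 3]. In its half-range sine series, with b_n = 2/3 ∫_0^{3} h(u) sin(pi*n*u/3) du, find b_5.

b_5 = 2/3 ∫_0^{3} (-2*u - 1) sin(5*pi*u/3) du.
Integrating by parts (boundary term plus one more integral), an antiderivative of (-2*u - 1) sin(5*pi*u/3) is 6*u*cos(5*pi*u/3)/(5*pi) - 18*sin(5*pi*u/3)/(25*pi**2) + 3*cos(5*pi*u/3)/(5*pi); evaluating from 0 to 3: ∫_{0}^{3} (-2*u - 1) sin(5*pi*u/3) du = (-21/(5*pi)) - (3/(5*pi)) = -24/(5*pi).
Hence b_5 = (2/3)·(-24/(5*pi)) = -16/(5*pi).

-16/(5*pi)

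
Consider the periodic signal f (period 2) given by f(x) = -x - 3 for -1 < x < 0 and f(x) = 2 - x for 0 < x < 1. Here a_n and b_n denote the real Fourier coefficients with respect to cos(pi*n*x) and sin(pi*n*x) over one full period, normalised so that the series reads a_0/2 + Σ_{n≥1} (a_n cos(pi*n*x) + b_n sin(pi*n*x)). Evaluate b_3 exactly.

b_3 = ∫_{-1}^{1} f(x) sin(3*pi*x) dx.
Split the integral at the breakpoints.
Integrating by parts (boundary term plus one more integral), an antiderivative of (-x - 3) sin(3*pi*x) is x*cos(3*pi*x)/(3*pi) - sin(3*pi*x)/(9*pi**2) + cos(3*pi*x)/pi; evaluating from -1 to 0: ∫_{-1}^{0} (-x - 3) sin(3*pi*x) dx = (1/pi) - (-2/(3*pi)) = 5/(3*pi).
Integrating by parts (boundary term plus one more integral), an antiderivative of (2 - x) sin(3*pi*x) is x*cos(3*pi*x)/(3*pi) - sin(3*pi*x)/(9*pi**2) - 2*cos(3*pi*x)/(3*pi); evaluating from 0 to 1: ∫_{0}^{1} (2 - x) sin(3*pi*x) dx = (1/(3*pi)) - (-2/(3*pi)) = 1/pi.
Summing the pieces gives b_3 = 8/(3*pi).

8/(3*pi)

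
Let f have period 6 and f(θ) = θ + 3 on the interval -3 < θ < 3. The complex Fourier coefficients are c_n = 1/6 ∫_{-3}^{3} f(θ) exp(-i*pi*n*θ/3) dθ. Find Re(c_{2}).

Since f is real-valued, Re(c_{2}) = 1/6 ∫_{-3}^{3} f(θ) cos(2*pi*θ/3) dθ = a_{2}/2.
Integrating by parts (boundary term plus one more integral), an antiderivative of (θ + 3) cos(2*pi*θ/3) is 3*θ*sin(2*pi*θ/3)/(2*pi) + 9*sin(2*pi*θ/3)/(2*pi) + 9*cos(2*pi*θ/3)/(4*pi**2); evaluating from -3 to 3: ∫_{-3}^{3} (θ + 3) cos(2*pi*θ/3) dθ = (9/(4*pi**2)) - (9/(4*pi**2)) = 0.
Hence Re(c_{2}) = (1/6)·(0) = 0.

0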